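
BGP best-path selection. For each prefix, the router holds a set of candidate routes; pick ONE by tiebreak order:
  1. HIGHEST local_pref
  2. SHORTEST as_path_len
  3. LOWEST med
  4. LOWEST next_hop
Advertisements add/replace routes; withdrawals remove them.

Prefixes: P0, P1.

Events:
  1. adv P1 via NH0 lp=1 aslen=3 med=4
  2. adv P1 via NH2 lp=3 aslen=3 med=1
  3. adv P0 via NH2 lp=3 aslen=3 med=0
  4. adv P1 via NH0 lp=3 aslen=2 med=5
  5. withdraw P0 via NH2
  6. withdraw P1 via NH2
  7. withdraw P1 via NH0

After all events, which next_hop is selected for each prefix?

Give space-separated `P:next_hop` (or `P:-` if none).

Answer: P0:- P1:-

Derivation:
Op 1: best P0=- P1=NH0
Op 2: best P0=- P1=NH2
Op 3: best P0=NH2 P1=NH2
Op 4: best P0=NH2 P1=NH0
Op 5: best P0=- P1=NH0
Op 6: best P0=- P1=NH0
Op 7: best P0=- P1=-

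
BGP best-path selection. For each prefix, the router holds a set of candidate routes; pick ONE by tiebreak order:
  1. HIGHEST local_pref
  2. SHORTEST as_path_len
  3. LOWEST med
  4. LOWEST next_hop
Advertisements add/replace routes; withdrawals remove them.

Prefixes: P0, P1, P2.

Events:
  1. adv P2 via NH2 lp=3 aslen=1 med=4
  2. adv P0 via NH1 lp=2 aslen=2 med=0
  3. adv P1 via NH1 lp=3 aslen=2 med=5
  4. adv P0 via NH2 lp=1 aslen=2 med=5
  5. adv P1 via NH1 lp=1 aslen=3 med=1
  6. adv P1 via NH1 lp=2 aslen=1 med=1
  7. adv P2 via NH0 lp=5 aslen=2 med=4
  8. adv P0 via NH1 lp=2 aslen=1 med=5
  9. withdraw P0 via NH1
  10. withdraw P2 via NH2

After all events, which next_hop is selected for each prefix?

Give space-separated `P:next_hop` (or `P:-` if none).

Answer: P0:NH2 P1:NH1 P2:NH0

Derivation:
Op 1: best P0=- P1=- P2=NH2
Op 2: best P0=NH1 P1=- P2=NH2
Op 3: best P0=NH1 P1=NH1 P2=NH2
Op 4: best P0=NH1 P1=NH1 P2=NH2
Op 5: best P0=NH1 P1=NH1 P2=NH2
Op 6: best P0=NH1 P1=NH1 P2=NH2
Op 7: best P0=NH1 P1=NH1 P2=NH0
Op 8: best P0=NH1 P1=NH1 P2=NH0
Op 9: best P0=NH2 P1=NH1 P2=NH0
Op 10: best P0=NH2 P1=NH1 P2=NH0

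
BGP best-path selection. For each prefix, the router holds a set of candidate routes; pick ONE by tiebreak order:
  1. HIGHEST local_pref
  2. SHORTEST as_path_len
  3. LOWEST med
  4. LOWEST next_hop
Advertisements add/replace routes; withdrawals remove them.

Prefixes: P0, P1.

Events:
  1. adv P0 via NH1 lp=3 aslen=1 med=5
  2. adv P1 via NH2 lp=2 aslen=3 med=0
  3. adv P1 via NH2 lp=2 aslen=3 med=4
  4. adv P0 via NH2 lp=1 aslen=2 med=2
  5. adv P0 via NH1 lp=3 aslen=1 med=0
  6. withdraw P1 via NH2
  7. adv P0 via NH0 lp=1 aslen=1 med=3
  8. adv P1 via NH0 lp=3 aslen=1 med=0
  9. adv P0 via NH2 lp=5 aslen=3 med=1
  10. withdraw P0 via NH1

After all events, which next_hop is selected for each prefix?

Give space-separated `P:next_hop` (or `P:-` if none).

Answer: P0:NH2 P1:NH0

Derivation:
Op 1: best P0=NH1 P1=-
Op 2: best P0=NH1 P1=NH2
Op 3: best P0=NH1 P1=NH2
Op 4: best P0=NH1 P1=NH2
Op 5: best P0=NH1 P1=NH2
Op 6: best P0=NH1 P1=-
Op 7: best P0=NH1 P1=-
Op 8: best P0=NH1 P1=NH0
Op 9: best P0=NH2 P1=NH0
Op 10: best P0=NH2 P1=NH0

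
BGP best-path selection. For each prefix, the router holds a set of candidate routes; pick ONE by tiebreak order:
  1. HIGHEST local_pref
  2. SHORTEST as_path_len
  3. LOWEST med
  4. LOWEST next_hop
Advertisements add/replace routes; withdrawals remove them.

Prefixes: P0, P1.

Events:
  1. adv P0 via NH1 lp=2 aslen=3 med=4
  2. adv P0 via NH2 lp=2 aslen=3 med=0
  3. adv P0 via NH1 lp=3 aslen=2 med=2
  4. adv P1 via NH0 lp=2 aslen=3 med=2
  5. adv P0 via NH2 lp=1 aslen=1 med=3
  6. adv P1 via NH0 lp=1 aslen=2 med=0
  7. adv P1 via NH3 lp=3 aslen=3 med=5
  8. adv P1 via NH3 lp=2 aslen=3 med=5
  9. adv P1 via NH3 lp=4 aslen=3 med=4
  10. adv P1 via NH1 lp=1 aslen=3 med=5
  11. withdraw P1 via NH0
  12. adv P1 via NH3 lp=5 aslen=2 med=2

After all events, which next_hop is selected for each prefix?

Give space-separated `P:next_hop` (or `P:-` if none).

Answer: P0:NH1 P1:NH3

Derivation:
Op 1: best P0=NH1 P1=-
Op 2: best P0=NH2 P1=-
Op 3: best P0=NH1 P1=-
Op 4: best P0=NH1 P1=NH0
Op 5: best P0=NH1 P1=NH0
Op 6: best P0=NH1 P1=NH0
Op 7: best P0=NH1 P1=NH3
Op 8: best P0=NH1 P1=NH3
Op 9: best P0=NH1 P1=NH3
Op 10: best P0=NH1 P1=NH3
Op 11: best P0=NH1 P1=NH3
Op 12: best P0=NH1 P1=NH3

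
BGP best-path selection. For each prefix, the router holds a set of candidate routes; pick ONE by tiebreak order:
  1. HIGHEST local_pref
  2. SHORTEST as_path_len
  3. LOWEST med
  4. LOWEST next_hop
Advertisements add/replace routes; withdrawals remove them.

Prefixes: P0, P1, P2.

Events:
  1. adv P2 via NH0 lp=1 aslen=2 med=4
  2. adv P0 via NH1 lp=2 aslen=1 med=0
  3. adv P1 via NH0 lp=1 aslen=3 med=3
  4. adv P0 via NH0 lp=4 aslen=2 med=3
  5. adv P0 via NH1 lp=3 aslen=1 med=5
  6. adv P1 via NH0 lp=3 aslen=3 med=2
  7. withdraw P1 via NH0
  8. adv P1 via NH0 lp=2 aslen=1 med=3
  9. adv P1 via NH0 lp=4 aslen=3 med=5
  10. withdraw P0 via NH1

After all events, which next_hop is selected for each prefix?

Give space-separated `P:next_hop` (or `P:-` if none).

Op 1: best P0=- P1=- P2=NH0
Op 2: best P0=NH1 P1=- P2=NH0
Op 3: best P0=NH1 P1=NH0 P2=NH0
Op 4: best P0=NH0 P1=NH0 P2=NH0
Op 5: best P0=NH0 P1=NH0 P2=NH0
Op 6: best P0=NH0 P1=NH0 P2=NH0
Op 7: best P0=NH0 P1=- P2=NH0
Op 8: best P0=NH0 P1=NH0 P2=NH0
Op 9: best P0=NH0 P1=NH0 P2=NH0
Op 10: best P0=NH0 P1=NH0 P2=NH0

Answer: P0:NH0 P1:NH0 P2:NH0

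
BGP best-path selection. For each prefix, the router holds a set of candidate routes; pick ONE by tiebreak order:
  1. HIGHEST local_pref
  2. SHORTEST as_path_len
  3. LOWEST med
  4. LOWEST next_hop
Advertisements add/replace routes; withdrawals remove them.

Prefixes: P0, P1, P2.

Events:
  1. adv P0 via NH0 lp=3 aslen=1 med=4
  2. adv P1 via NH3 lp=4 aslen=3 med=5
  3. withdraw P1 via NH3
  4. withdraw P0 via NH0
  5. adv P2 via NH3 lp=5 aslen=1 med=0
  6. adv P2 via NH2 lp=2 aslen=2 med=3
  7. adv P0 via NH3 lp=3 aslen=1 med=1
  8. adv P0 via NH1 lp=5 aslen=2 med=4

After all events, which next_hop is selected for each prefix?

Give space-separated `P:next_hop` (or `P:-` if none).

Op 1: best P0=NH0 P1=- P2=-
Op 2: best P0=NH0 P1=NH3 P2=-
Op 3: best P0=NH0 P1=- P2=-
Op 4: best P0=- P1=- P2=-
Op 5: best P0=- P1=- P2=NH3
Op 6: best P0=- P1=- P2=NH3
Op 7: best P0=NH3 P1=- P2=NH3
Op 8: best P0=NH1 P1=- P2=NH3

Answer: P0:NH1 P1:- P2:NH3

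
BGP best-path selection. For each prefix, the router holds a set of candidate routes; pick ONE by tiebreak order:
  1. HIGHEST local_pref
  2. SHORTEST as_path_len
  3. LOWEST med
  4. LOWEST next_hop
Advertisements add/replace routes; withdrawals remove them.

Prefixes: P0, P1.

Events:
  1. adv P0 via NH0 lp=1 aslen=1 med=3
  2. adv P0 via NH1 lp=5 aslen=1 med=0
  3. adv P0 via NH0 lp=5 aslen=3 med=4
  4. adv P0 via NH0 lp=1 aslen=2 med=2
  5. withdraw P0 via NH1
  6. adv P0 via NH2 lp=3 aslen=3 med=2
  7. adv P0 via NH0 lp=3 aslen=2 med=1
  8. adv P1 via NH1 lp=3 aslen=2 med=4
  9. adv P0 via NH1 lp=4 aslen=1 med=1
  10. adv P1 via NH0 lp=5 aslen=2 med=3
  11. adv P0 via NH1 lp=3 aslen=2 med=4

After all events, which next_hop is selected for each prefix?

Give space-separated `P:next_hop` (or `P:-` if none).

Op 1: best P0=NH0 P1=-
Op 2: best P0=NH1 P1=-
Op 3: best P0=NH1 P1=-
Op 4: best P0=NH1 P1=-
Op 5: best P0=NH0 P1=-
Op 6: best P0=NH2 P1=-
Op 7: best P0=NH0 P1=-
Op 8: best P0=NH0 P1=NH1
Op 9: best P0=NH1 P1=NH1
Op 10: best P0=NH1 P1=NH0
Op 11: best P0=NH0 P1=NH0

Answer: P0:NH0 P1:NH0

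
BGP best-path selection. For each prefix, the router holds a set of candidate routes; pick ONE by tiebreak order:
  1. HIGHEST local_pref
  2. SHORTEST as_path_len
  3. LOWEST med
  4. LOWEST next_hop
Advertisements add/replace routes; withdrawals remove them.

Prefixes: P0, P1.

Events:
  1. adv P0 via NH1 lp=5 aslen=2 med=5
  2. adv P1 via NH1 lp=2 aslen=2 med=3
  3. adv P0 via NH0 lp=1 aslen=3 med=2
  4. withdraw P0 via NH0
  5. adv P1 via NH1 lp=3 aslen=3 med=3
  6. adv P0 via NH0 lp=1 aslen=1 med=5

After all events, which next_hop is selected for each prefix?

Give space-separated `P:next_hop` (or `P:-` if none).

Op 1: best P0=NH1 P1=-
Op 2: best P0=NH1 P1=NH1
Op 3: best P0=NH1 P1=NH1
Op 4: best P0=NH1 P1=NH1
Op 5: best P0=NH1 P1=NH1
Op 6: best P0=NH1 P1=NH1

Answer: P0:NH1 P1:NH1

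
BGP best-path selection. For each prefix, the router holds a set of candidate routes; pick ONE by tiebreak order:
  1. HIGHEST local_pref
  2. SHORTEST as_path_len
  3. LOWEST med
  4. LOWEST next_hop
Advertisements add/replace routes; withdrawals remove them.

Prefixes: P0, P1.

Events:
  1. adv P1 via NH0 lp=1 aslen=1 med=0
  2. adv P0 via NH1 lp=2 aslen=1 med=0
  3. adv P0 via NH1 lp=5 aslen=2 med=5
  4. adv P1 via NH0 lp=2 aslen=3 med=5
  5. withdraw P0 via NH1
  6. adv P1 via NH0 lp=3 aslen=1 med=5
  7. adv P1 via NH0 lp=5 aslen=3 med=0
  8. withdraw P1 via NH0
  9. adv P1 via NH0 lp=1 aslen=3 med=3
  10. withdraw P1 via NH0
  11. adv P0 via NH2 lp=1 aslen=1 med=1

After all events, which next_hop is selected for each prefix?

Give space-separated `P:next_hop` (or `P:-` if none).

Op 1: best P0=- P1=NH0
Op 2: best P0=NH1 P1=NH0
Op 3: best P0=NH1 P1=NH0
Op 4: best P0=NH1 P1=NH0
Op 5: best P0=- P1=NH0
Op 6: best P0=- P1=NH0
Op 7: best P0=- P1=NH0
Op 8: best P0=- P1=-
Op 9: best P0=- P1=NH0
Op 10: best P0=- P1=-
Op 11: best P0=NH2 P1=-

Answer: P0:NH2 P1:-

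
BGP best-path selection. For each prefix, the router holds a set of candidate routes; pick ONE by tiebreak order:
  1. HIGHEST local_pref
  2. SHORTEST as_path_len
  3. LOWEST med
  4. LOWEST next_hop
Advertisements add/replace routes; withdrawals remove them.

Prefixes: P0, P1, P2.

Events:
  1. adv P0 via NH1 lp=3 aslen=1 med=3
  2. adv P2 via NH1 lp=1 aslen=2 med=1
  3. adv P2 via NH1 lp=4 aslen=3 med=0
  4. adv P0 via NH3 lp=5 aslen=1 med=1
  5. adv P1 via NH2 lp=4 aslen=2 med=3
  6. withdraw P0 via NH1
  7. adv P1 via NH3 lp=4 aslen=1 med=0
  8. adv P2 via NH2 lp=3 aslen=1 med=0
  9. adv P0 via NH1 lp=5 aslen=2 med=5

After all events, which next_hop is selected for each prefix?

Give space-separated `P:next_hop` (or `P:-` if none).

Answer: P0:NH3 P1:NH3 P2:NH1

Derivation:
Op 1: best P0=NH1 P1=- P2=-
Op 2: best P0=NH1 P1=- P2=NH1
Op 3: best P0=NH1 P1=- P2=NH1
Op 4: best P0=NH3 P1=- P2=NH1
Op 5: best P0=NH3 P1=NH2 P2=NH1
Op 6: best P0=NH3 P1=NH2 P2=NH1
Op 7: best P0=NH3 P1=NH3 P2=NH1
Op 8: best P0=NH3 P1=NH3 P2=NH1
Op 9: best P0=NH3 P1=NH3 P2=NH1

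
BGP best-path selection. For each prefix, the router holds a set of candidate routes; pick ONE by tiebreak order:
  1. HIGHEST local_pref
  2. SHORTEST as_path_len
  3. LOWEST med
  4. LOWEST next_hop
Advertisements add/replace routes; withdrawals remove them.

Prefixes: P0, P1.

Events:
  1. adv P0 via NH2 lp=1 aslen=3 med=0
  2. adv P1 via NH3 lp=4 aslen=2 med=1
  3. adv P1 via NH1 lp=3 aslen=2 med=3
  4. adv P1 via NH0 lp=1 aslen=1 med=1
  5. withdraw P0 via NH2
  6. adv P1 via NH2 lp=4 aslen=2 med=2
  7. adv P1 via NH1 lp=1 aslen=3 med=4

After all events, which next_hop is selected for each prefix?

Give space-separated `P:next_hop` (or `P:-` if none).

Answer: P0:- P1:NH3

Derivation:
Op 1: best P0=NH2 P1=-
Op 2: best P0=NH2 P1=NH3
Op 3: best P0=NH2 P1=NH3
Op 4: best P0=NH2 P1=NH3
Op 5: best P0=- P1=NH3
Op 6: best P0=- P1=NH3
Op 7: best P0=- P1=NH3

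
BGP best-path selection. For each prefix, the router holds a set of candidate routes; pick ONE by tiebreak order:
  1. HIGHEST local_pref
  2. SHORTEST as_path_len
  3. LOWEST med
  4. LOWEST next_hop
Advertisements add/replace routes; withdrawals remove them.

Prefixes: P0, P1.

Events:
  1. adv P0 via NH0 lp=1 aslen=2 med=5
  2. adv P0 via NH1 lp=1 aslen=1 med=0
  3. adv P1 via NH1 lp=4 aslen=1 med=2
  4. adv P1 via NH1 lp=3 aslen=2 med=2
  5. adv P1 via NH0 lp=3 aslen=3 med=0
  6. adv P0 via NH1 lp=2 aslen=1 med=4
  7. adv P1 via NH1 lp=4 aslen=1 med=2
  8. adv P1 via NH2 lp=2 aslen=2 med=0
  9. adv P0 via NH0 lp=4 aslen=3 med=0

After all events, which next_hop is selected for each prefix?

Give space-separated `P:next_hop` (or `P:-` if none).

Op 1: best P0=NH0 P1=-
Op 2: best P0=NH1 P1=-
Op 3: best P0=NH1 P1=NH1
Op 4: best P0=NH1 P1=NH1
Op 5: best P0=NH1 P1=NH1
Op 6: best P0=NH1 P1=NH1
Op 7: best P0=NH1 P1=NH1
Op 8: best P0=NH1 P1=NH1
Op 9: best P0=NH0 P1=NH1

Answer: P0:NH0 P1:NH1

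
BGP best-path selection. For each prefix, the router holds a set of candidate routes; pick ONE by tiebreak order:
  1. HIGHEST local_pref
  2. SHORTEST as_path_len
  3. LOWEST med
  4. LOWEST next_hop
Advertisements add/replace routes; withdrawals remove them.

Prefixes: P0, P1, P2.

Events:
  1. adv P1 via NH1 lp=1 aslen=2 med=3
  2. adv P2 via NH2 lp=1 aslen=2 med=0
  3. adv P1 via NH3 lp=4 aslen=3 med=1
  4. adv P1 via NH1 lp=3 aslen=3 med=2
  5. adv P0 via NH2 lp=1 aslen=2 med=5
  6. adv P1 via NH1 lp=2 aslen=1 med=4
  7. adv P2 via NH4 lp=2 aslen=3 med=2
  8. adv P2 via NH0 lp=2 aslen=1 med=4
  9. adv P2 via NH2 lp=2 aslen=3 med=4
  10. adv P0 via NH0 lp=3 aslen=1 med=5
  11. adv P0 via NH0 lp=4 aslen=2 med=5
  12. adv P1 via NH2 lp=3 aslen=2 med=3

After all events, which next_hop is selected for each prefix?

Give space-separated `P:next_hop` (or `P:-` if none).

Answer: P0:NH0 P1:NH3 P2:NH0

Derivation:
Op 1: best P0=- P1=NH1 P2=-
Op 2: best P0=- P1=NH1 P2=NH2
Op 3: best P0=- P1=NH3 P2=NH2
Op 4: best P0=- P1=NH3 P2=NH2
Op 5: best P0=NH2 P1=NH3 P2=NH2
Op 6: best P0=NH2 P1=NH3 P2=NH2
Op 7: best P0=NH2 P1=NH3 P2=NH4
Op 8: best P0=NH2 P1=NH3 P2=NH0
Op 9: best P0=NH2 P1=NH3 P2=NH0
Op 10: best P0=NH0 P1=NH3 P2=NH0
Op 11: best P0=NH0 P1=NH3 P2=NH0
Op 12: best P0=NH0 P1=NH3 P2=NH0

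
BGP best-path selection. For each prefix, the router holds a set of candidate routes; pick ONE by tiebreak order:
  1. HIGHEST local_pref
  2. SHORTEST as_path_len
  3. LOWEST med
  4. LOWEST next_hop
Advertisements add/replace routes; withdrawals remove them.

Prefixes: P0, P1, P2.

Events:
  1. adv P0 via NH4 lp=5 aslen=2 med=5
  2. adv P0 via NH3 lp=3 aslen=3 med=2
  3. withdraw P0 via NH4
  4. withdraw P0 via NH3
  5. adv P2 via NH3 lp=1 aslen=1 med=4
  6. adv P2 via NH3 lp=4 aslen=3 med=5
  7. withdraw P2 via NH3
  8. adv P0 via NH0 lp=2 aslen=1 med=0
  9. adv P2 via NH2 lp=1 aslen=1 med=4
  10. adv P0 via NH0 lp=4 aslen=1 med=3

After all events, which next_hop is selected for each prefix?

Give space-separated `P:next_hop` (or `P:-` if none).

Answer: P0:NH0 P1:- P2:NH2

Derivation:
Op 1: best P0=NH4 P1=- P2=-
Op 2: best P0=NH4 P1=- P2=-
Op 3: best P0=NH3 P1=- P2=-
Op 4: best P0=- P1=- P2=-
Op 5: best P0=- P1=- P2=NH3
Op 6: best P0=- P1=- P2=NH3
Op 7: best P0=- P1=- P2=-
Op 8: best P0=NH0 P1=- P2=-
Op 9: best P0=NH0 P1=- P2=NH2
Op 10: best P0=NH0 P1=- P2=NH2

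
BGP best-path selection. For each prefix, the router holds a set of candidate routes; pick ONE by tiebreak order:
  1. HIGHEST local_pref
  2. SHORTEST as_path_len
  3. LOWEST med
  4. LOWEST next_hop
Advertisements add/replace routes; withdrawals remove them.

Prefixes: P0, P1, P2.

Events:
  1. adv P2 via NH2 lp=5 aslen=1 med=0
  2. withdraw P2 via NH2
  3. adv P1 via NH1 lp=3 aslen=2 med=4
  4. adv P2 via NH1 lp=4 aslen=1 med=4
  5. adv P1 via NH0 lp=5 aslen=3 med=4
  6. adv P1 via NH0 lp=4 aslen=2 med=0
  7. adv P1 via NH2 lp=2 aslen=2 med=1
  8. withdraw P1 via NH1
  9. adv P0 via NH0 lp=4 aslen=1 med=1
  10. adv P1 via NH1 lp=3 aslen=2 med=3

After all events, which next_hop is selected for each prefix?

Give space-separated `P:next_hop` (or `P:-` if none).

Answer: P0:NH0 P1:NH0 P2:NH1

Derivation:
Op 1: best P0=- P1=- P2=NH2
Op 2: best P0=- P1=- P2=-
Op 3: best P0=- P1=NH1 P2=-
Op 4: best P0=- P1=NH1 P2=NH1
Op 5: best P0=- P1=NH0 P2=NH1
Op 6: best P0=- P1=NH0 P2=NH1
Op 7: best P0=- P1=NH0 P2=NH1
Op 8: best P0=- P1=NH0 P2=NH1
Op 9: best P0=NH0 P1=NH0 P2=NH1
Op 10: best P0=NH0 P1=NH0 P2=NH1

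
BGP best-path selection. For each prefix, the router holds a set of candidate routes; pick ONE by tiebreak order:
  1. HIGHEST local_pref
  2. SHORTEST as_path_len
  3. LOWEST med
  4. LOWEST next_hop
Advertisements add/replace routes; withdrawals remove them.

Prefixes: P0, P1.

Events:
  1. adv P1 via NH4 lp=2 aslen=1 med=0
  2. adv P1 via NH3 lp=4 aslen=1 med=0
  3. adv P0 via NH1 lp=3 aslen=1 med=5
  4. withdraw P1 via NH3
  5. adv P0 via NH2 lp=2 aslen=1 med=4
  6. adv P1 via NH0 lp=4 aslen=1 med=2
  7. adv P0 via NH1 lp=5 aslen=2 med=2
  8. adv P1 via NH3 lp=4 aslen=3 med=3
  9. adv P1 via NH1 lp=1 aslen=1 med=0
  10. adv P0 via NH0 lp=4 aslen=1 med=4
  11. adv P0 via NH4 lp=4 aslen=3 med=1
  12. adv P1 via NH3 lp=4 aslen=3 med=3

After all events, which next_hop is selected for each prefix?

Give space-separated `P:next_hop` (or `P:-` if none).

Op 1: best P0=- P1=NH4
Op 2: best P0=- P1=NH3
Op 3: best P0=NH1 P1=NH3
Op 4: best P0=NH1 P1=NH4
Op 5: best P0=NH1 P1=NH4
Op 6: best P0=NH1 P1=NH0
Op 7: best P0=NH1 P1=NH0
Op 8: best P0=NH1 P1=NH0
Op 9: best P0=NH1 P1=NH0
Op 10: best P0=NH1 P1=NH0
Op 11: best P0=NH1 P1=NH0
Op 12: best P0=NH1 P1=NH0

Answer: P0:NH1 P1:NH0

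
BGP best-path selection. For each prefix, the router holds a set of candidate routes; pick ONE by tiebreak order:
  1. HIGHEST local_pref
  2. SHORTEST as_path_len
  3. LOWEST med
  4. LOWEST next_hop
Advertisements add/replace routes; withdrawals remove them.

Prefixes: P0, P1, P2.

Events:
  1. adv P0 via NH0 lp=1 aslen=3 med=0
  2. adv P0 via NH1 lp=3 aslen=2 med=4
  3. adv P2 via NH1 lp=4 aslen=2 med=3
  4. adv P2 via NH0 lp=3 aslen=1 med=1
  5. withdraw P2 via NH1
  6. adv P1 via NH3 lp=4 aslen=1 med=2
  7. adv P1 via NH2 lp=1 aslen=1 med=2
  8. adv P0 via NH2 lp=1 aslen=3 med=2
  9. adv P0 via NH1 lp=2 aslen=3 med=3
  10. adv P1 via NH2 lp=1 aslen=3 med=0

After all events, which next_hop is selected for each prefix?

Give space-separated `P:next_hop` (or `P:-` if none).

Answer: P0:NH1 P1:NH3 P2:NH0

Derivation:
Op 1: best P0=NH0 P1=- P2=-
Op 2: best P0=NH1 P1=- P2=-
Op 3: best P0=NH1 P1=- P2=NH1
Op 4: best P0=NH1 P1=- P2=NH1
Op 5: best P0=NH1 P1=- P2=NH0
Op 6: best P0=NH1 P1=NH3 P2=NH0
Op 7: best P0=NH1 P1=NH3 P2=NH0
Op 8: best P0=NH1 P1=NH3 P2=NH0
Op 9: best P0=NH1 P1=NH3 P2=NH0
Op 10: best P0=NH1 P1=NH3 P2=NH0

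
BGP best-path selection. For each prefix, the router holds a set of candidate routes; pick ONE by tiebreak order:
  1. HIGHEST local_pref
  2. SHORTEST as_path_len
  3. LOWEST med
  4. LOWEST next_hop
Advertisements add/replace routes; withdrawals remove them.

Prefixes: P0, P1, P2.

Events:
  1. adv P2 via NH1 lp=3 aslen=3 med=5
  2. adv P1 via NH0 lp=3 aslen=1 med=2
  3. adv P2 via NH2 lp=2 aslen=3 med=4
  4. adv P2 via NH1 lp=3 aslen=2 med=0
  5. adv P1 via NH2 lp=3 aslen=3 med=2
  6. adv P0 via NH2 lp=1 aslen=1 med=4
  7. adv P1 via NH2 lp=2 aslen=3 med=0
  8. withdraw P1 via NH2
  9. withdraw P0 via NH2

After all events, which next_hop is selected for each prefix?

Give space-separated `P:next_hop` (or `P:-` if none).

Answer: P0:- P1:NH0 P2:NH1

Derivation:
Op 1: best P0=- P1=- P2=NH1
Op 2: best P0=- P1=NH0 P2=NH1
Op 3: best P0=- P1=NH0 P2=NH1
Op 4: best P0=- P1=NH0 P2=NH1
Op 5: best P0=- P1=NH0 P2=NH1
Op 6: best P0=NH2 P1=NH0 P2=NH1
Op 7: best P0=NH2 P1=NH0 P2=NH1
Op 8: best P0=NH2 P1=NH0 P2=NH1
Op 9: best P0=- P1=NH0 P2=NH1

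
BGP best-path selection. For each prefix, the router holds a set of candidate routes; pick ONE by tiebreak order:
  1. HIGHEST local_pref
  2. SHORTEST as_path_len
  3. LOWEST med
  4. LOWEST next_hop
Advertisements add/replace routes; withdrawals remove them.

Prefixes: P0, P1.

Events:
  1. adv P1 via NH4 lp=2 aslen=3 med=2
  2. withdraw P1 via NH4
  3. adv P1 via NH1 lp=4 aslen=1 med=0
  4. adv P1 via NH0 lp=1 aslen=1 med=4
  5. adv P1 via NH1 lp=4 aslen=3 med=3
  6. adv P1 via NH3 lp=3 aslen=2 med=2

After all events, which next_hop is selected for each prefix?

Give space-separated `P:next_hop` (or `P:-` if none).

Answer: P0:- P1:NH1

Derivation:
Op 1: best P0=- P1=NH4
Op 2: best P0=- P1=-
Op 3: best P0=- P1=NH1
Op 4: best P0=- P1=NH1
Op 5: best P0=- P1=NH1
Op 6: best P0=- P1=NH1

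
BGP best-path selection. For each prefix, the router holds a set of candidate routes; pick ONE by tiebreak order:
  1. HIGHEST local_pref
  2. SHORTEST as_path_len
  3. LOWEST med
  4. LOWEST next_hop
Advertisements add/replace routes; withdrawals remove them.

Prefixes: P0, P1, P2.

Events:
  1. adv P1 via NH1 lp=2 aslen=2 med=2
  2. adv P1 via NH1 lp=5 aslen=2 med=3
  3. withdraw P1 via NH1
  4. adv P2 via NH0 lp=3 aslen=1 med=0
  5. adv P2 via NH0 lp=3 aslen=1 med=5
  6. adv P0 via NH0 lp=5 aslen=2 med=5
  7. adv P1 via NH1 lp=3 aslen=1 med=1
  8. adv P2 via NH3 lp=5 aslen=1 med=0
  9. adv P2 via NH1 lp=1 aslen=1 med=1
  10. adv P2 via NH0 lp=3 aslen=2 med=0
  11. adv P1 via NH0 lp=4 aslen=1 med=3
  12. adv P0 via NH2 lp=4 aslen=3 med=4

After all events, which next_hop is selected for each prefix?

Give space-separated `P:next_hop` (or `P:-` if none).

Answer: P0:NH0 P1:NH0 P2:NH3

Derivation:
Op 1: best P0=- P1=NH1 P2=-
Op 2: best P0=- P1=NH1 P2=-
Op 3: best P0=- P1=- P2=-
Op 4: best P0=- P1=- P2=NH0
Op 5: best P0=- P1=- P2=NH0
Op 6: best P0=NH0 P1=- P2=NH0
Op 7: best P0=NH0 P1=NH1 P2=NH0
Op 8: best P0=NH0 P1=NH1 P2=NH3
Op 9: best P0=NH0 P1=NH1 P2=NH3
Op 10: best P0=NH0 P1=NH1 P2=NH3
Op 11: best P0=NH0 P1=NH0 P2=NH3
Op 12: best P0=NH0 P1=NH0 P2=NH3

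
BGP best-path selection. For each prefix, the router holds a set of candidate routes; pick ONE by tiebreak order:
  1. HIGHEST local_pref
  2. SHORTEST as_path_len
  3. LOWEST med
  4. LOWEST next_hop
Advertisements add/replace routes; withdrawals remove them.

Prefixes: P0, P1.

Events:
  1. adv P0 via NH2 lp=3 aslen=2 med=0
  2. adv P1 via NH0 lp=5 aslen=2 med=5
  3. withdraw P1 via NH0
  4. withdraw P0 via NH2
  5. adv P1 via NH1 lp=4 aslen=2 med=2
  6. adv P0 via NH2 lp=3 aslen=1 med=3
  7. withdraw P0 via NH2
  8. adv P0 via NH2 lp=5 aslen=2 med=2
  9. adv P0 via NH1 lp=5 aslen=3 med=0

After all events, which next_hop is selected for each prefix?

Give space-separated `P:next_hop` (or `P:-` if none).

Answer: P0:NH2 P1:NH1

Derivation:
Op 1: best P0=NH2 P1=-
Op 2: best P0=NH2 P1=NH0
Op 3: best P0=NH2 P1=-
Op 4: best P0=- P1=-
Op 5: best P0=- P1=NH1
Op 6: best P0=NH2 P1=NH1
Op 7: best P0=- P1=NH1
Op 8: best P0=NH2 P1=NH1
Op 9: best P0=NH2 P1=NH1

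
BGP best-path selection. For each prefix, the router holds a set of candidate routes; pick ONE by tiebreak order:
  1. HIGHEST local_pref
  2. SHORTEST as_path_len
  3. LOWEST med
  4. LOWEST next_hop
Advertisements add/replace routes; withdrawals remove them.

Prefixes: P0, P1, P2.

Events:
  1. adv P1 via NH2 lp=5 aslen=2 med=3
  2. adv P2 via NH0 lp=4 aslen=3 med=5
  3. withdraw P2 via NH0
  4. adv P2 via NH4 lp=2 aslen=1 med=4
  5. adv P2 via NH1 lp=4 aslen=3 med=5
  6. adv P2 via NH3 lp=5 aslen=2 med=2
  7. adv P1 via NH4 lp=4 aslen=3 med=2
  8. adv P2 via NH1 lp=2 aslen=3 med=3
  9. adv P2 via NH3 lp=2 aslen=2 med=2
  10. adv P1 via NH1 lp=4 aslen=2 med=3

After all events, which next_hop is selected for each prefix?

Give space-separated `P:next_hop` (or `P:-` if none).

Answer: P0:- P1:NH2 P2:NH4

Derivation:
Op 1: best P0=- P1=NH2 P2=-
Op 2: best P0=- P1=NH2 P2=NH0
Op 3: best P0=- P1=NH2 P2=-
Op 4: best P0=- P1=NH2 P2=NH4
Op 5: best P0=- P1=NH2 P2=NH1
Op 6: best P0=- P1=NH2 P2=NH3
Op 7: best P0=- P1=NH2 P2=NH3
Op 8: best P0=- P1=NH2 P2=NH3
Op 9: best P0=- P1=NH2 P2=NH4
Op 10: best P0=- P1=NH2 P2=NH4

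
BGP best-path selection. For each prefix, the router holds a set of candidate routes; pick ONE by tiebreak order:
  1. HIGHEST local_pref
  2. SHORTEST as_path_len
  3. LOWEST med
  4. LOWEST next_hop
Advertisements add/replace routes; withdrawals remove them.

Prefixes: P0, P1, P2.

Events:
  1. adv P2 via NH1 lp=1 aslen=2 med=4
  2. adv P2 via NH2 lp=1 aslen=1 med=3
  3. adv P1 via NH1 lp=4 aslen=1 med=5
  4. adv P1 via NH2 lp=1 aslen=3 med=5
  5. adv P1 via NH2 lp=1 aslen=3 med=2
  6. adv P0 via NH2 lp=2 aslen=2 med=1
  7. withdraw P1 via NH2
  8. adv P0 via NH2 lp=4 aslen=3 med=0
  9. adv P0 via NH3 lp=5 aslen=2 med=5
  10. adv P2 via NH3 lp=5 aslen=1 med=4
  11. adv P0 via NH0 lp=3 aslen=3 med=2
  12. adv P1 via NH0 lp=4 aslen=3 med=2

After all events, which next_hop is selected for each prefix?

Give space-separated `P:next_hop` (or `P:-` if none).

Op 1: best P0=- P1=- P2=NH1
Op 2: best P0=- P1=- P2=NH2
Op 3: best P0=- P1=NH1 P2=NH2
Op 4: best P0=- P1=NH1 P2=NH2
Op 5: best P0=- P1=NH1 P2=NH2
Op 6: best P0=NH2 P1=NH1 P2=NH2
Op 7: best P0=NH2 P1=NH1 P2=NH2
Op 8: best P0=NH2 P1=NH1 P2=NH2
Op 9: best P0=NH3 P1=NH1 P2=NH2
Op 10: best P0=NH3 P1=NH1 P2=NH3
Op 11: best P0=NH3 P1=NH1 P2=NH3
Op 12: best P0=NH3 P1=NH1 P2=NH3

Answer: P0:NH3 P1:NH1 P2:NH3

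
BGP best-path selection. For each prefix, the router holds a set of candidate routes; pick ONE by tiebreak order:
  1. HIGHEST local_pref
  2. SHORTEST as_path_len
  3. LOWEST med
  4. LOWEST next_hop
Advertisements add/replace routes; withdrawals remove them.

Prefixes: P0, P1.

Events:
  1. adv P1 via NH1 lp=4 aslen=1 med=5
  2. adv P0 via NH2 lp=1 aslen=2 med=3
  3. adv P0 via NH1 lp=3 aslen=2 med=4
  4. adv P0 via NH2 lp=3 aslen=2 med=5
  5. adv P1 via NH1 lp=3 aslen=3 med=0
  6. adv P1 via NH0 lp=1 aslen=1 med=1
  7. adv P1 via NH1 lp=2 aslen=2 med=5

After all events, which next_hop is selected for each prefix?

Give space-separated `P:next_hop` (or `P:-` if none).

Op 1: best P0=- P1=NH1
Op 2: best P0=NH2 P1=NH1
Op 3: best P0=NH1 P1=NH1
Op 4: best P0=NH1 P1=NH1
Op 5: best P0=NH1 P1=NH1
Op 6: best P0=NH1 P1=NH1
Op 7: best P0=NH1 P1=NH1

Answer: P0:NH1 P1:NH1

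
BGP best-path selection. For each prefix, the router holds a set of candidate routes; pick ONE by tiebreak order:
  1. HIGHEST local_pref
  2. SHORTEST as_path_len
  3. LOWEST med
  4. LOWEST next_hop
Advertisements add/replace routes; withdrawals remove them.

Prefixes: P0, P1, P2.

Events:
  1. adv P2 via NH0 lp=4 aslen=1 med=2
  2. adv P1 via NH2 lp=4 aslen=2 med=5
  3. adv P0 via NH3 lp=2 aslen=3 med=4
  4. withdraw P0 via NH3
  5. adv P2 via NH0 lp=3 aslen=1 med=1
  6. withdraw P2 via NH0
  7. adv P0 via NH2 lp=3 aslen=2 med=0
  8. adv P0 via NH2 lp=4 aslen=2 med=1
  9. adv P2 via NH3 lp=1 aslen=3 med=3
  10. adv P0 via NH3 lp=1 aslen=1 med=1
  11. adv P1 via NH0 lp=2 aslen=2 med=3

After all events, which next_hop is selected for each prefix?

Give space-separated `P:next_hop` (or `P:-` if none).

Op 1: best P0=- P1=- P2=NH0
Op 2: best P0=- P1=NH2 P2=NH0
Op 3: best P0=NH3 P1=NH2 P2=NH0
Op 4: best P0=- P1=NH2 P2=NH0
Op 5: best P0=- P1=NH2 P2=NH0
Op 6: best P0=- P1=NH2 P2=-
Op 7: best P0=NH2 P1=NH2 P2=-
Op 8: best P0=NH2 P1=NH2 P2=-
Op 9: best P0=NH2 P1=NH2 P2=NH3
Op 10: best P0=NH2 P1=NH2 P2=NH3
Op 11: best P0=NH2 P1=NH2 P2=NH3

Answer: P0:NH2 P1:NH2 P2:NH3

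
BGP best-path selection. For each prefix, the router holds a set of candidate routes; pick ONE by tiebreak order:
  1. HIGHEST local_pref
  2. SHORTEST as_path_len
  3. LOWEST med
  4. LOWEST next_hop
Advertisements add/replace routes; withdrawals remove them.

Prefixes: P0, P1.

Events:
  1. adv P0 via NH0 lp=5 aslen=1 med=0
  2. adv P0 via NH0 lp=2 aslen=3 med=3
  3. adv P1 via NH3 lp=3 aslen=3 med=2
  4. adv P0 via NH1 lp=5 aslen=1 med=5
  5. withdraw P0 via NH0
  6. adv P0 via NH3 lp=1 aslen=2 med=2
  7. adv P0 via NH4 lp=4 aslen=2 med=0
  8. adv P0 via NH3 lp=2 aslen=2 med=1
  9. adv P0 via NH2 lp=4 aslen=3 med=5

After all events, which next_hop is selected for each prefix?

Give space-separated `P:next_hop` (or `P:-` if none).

Op 1: best P0=NH0 P1=-
Op 2: best P0=NH0 P1=-
Op 3: best P0=NH0 P1=NH3
Op 4: best P0=NH1 P1=NH3
Op 5: best P0=NH1 P1=NH3
Op 6: best P0=NH1 P1=NH3
Op 7: best P0=NH1 P1=NH3
Op 8: best P0=NH1 P1=NH3
Op 9: best P0=NH1 P1=NH3

Answer: P0:NH1 P1:NH3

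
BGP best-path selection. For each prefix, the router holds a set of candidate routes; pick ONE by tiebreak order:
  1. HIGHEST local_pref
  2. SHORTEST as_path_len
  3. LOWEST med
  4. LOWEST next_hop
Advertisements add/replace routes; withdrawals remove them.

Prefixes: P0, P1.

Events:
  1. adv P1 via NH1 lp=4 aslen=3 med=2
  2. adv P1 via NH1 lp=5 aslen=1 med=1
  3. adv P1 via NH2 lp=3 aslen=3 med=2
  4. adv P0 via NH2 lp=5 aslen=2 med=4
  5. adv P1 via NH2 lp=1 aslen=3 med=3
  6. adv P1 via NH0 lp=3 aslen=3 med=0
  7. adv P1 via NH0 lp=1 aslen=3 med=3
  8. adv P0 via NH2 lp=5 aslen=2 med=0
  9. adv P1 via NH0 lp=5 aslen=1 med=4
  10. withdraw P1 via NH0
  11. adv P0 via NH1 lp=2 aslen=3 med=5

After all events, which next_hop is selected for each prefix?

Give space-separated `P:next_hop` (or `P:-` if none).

Op 1: best P0=- P1=NH1
Op 2: best P0=- P1=NH1
Op 3: best P0=- P1=NH1
Op 4: best P0=NH2 P1=NH1
Op 5: best P0=NH2 P1=NH1
Op 6: best P0=NH2 P1=NH1
Op 7: best P0=NH2 P1=NH1
Op 8: best P0=NH2 P1=NH1
Op 9: best P0=NH2 P1=NH1
Op 10: best P0=NH2 P1=NH1
Op 11: best P0=NH2 P1=NH1

Answer: P0:NH2 P1:NH1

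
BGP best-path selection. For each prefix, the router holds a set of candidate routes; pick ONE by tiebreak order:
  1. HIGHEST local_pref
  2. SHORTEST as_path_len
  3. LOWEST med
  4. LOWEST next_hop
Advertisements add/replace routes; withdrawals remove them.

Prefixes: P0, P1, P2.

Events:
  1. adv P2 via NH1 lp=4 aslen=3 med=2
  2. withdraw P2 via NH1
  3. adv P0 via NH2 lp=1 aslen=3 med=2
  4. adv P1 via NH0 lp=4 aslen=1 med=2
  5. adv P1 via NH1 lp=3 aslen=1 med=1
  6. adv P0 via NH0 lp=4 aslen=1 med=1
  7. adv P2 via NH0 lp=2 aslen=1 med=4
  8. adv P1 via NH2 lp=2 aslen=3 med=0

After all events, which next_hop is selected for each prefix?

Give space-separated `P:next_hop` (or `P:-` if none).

Op 1: best P0=- P1=- P2=NH1
Op 2: best P0=- P1=- P2=-
Op 3: best P0=NH2 P1=- P2=-
Op 4: best P0=NH2 P1=NH0 P2=-
Op 5: best P0=NH2 P1=NH0 P2=-
Op 6: best P0=NH0 P1=NH0 P2=-
Op 7: best P0=NH0 P1=NH0 P2=NH0
Op 8: best P0=NH0 P1=NH0 P2=NH0

Answer: P0:NH0 P1:NH0 P2:NH0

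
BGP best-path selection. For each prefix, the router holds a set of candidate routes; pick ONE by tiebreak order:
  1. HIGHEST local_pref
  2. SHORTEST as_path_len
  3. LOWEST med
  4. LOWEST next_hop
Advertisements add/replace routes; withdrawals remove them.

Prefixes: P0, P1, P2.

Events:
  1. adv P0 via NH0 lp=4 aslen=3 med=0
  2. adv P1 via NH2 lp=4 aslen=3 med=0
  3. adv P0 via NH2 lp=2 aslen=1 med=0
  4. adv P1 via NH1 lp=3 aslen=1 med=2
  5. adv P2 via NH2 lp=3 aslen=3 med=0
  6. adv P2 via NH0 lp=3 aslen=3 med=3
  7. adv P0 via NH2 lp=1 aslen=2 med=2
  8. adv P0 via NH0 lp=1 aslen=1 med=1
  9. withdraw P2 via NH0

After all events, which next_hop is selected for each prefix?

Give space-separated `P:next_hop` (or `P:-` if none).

Answer: P0:NH0 P1:NH2 P2:NH2

Derivation:
Op 1: best P0=NH0 P1=- P2=-
Op 2: best P0=NH0 P1=NH2 P2=-
Op 3: best P0=NH0 P1=NH2 P2=-
Op 4: best P0=NH0 P1=NH2 P2=-
Op 5: best P0=NH0 P1=NH2 P2=NH2
Op 6: best P0=NH0 P1=NH2 P2=NH2
Op 7: best P0=NH0 P1=NH2 P2=NH2
Op 8: best P0=NH0 P1=NH2 P2=NH2
Op 9: best P0=NH0 P1=NH2 P2=NH2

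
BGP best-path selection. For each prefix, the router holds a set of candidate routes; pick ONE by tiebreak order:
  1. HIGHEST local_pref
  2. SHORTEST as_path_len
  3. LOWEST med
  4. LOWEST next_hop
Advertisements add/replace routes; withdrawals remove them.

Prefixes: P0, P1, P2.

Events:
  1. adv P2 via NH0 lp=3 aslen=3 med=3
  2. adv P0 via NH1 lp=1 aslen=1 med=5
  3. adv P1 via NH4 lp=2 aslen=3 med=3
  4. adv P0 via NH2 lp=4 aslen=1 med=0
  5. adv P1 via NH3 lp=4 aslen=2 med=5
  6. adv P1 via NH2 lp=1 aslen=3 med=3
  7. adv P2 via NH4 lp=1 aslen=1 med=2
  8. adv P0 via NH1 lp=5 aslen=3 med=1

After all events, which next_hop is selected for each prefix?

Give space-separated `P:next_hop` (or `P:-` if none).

Op 1: best P0=- P1=- P2=NH0
Op 2: best P0=NH1 P1=- P2=NH0
Op 3: best P0=NH1 P1=NH4 P2=NH0
Op 4: best P0=NH2 P1=NH4 P2=NH0
Op 5: best P0=NH2 P1=NH3 P2=NH0
Op 6: best P0=NH2 P1=NH3 P2=NH0
Op 7: best P0=NH2 P1=NH3 P2=NH0
Op 8: best P0=NH1 P1=NH3 P2=NH0

Answer: P0:NH1 P1:NH3 P2:NH0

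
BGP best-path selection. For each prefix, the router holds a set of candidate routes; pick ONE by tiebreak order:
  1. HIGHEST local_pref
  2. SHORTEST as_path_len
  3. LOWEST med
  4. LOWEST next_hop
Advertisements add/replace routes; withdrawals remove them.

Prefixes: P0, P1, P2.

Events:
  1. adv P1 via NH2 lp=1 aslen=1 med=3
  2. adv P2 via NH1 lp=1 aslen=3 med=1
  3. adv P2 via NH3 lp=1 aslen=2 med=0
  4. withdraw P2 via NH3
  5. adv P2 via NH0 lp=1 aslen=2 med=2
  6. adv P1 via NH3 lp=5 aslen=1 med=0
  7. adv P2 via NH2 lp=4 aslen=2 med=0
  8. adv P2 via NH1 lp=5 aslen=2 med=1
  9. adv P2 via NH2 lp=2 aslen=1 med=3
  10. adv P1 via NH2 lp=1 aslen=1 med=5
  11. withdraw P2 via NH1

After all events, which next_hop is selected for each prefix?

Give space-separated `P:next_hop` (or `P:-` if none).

Op 1: best P0=- P1=NH2 P2=-
Op 2: best P0=- P1=NH2 P2=NH1
Op 3: best P0=- P1=NH2 P2=NH3
Op 4: best P0=- P1=NH2 P2=NH1
Op 5: best P0=- P1=NH2 P2=NH0
Op 6: best P0=- P1=NH3 P2=NH0
Op 7: best P0=- P1=NH3 P2=NH2
Op 8: best P0=- P1=NH3 P2=NH1
Op 9: best P0=- P1=NH3 P2=NH1
Op 10: best P0=- P1=NH3 P2=NH1
Op 11: best P0=- P1=NH3 P2=NH2

Answer: P0:- P1:NH3 P2:NH2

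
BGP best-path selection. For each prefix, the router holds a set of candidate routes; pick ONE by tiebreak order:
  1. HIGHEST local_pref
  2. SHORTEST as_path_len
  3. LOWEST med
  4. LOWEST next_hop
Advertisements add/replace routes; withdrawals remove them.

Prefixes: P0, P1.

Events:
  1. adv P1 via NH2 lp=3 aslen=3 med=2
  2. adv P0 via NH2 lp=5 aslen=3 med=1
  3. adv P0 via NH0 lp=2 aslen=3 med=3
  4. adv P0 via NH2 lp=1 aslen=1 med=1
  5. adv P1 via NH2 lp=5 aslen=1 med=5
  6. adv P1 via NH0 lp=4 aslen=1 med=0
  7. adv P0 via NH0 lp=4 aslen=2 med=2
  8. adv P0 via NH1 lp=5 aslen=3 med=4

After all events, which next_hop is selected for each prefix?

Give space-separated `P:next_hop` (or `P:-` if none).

Answer: P0:NH1 P1:NH2

Derivation:
Op 1: best P0=- P1=NH2
Op 2: best P0=NH2 P1=NH2
Op 3: best P0=NH2 P1=NH2
Op 4: best P0=NH0 P1=NH2
Op 5: best P0=NH0 P1=NH2
Op 6: best P0=NH0 P1=NH2
Op 7: best P0=NH0 P1=NH2
Op 8: best P0=NH1 P1=NH2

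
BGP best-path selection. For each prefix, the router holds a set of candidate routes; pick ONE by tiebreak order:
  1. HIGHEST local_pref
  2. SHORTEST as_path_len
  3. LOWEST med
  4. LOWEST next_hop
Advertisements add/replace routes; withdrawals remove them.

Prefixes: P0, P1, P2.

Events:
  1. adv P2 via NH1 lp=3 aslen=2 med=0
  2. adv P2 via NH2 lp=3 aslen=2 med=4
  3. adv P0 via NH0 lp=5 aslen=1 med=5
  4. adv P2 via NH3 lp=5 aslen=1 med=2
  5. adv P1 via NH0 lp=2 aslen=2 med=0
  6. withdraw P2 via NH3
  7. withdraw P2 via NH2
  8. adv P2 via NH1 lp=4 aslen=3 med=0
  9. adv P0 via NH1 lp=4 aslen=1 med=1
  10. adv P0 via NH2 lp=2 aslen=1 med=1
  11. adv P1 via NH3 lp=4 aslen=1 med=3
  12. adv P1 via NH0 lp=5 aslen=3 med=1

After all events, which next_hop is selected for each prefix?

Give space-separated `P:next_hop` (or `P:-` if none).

Op 1: best P0=- P1=- P2=NH1
Op 2: best P0=- P1=- P2=NH1
Op 3: best P0=NH0 P1=- P2=NH1
Op 4: best P0=NH0 P1=- P2=NH3
Op 5: best P0=NH0 P1=NH0 P2=NH3
Op 6: best P0=NH0 P1=NH0 P2=NH1
Op 7: best P0=NH0 P1=NH0 P2=NH1
Op 8: best P0=NH0 P1=NH0 P2=NH1
Op 9: best P0=NH0 P1=NH0 P2=NH1
Op 10: best P0=NH0 P1=NH0 P2=NH1
Op 11: best P0=NH0 P1=NH3 P2=NH1
Op 12: best P0=NH0 P1=NH0 P2=NH1

Answer: P0:NH0 P1:NH0 P2:NH1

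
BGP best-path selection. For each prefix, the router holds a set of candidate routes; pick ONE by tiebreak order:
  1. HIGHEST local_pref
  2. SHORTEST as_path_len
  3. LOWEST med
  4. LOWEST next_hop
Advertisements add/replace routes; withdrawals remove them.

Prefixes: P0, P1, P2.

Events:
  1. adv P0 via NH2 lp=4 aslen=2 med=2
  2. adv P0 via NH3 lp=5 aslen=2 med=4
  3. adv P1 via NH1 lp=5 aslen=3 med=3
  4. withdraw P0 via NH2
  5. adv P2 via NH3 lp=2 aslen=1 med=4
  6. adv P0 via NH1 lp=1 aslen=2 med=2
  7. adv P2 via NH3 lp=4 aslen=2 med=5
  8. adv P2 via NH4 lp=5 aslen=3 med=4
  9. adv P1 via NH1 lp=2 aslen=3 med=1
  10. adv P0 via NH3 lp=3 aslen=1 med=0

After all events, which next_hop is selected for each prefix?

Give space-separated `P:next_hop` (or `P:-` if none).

Answer: P0:NH3 P1:NH1 P2:NH4

Derivation:
Op 1: best P0=NH2 P1=- P2=-
Op 2: best P0=NH3 P1=- P2=-
Op 3: best P0=NH3 P1=NH1 P2=-
Op 4: best P0=NH3 P1=NH1 P2=-
Op 5: best P0=NH3 P1=NH1 P2=NH3
Op 6: best P0=NH3 P1=NH1 P2=NH3
Op 7: best P0=NH3 P1=NH1 P2=NH3
Op 8: best P0=NH3 P1=NH1 P2=NH4
Op 9: best P0=NH3 P1=NH1 P2=NH4
Op 10: best P0=NH3 P1=NH1 P2=NH4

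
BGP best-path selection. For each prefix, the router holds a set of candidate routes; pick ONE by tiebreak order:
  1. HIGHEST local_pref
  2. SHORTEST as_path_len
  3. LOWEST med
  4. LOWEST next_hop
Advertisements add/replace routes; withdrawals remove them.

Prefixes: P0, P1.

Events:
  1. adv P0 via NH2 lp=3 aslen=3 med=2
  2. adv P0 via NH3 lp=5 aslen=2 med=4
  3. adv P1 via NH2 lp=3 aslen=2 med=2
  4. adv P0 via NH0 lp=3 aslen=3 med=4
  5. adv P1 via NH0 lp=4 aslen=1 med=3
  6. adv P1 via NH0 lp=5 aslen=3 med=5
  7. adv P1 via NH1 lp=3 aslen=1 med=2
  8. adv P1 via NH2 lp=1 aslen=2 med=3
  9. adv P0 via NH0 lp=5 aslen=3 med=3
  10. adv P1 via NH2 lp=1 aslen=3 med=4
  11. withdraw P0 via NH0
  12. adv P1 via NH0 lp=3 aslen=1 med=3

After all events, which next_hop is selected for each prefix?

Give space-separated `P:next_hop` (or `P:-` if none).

Answer: P0:NH3 P1:NH1

Derivation:
Op 1: best P0=NH2 P1=-
Op 2: best P0=NH3 P1=-
Op 3: best P0=NH3 P1=NH2
Op 4: best P0=NH3 P1=NH2
Op 5: best P0=NH3 P1=NH0
Op 6: best P0=NH3 P1=NH0
Op 7: best P0=NH3 P1=NH0
Op 8: best P0=NH3 P1=NH0
Op 9: best P0=NH3 P1=NH0
Op 10: best P0=NH3 P1=NH0
Op 11: best P0=NH3 P1=NH0
Op 12: best P0=NH3 P1=NH1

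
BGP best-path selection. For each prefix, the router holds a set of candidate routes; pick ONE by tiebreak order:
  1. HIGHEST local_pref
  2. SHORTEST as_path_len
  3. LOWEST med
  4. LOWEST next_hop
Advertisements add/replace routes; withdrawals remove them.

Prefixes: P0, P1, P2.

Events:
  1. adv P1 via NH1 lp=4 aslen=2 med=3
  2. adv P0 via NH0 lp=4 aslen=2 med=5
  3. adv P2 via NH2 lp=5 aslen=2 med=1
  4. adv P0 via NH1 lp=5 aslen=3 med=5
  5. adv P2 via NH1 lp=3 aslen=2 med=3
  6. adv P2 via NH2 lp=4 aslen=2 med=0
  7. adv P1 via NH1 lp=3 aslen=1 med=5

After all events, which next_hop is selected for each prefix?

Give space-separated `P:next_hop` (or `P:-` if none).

Answer: P0:NH1 P1:NH1 P2:NH2

Derivation:
Op 1: best P0=- P1=NH1 P2=-
Op 2: best P0=NH0 P1=NH1 P2=-
Op 3: best P0=NH0 P1=NH1 P2=NH2
Op 4: best P0=NH1 P1=NH1 P2=NH2
Op 5: best P0=NH1 P1=NH1 P2=NH2
Op 6: best P0=NH1 P1=NH1 P2=NH2
Op 7: best P0=NH1 P1=NH1 P2=NH2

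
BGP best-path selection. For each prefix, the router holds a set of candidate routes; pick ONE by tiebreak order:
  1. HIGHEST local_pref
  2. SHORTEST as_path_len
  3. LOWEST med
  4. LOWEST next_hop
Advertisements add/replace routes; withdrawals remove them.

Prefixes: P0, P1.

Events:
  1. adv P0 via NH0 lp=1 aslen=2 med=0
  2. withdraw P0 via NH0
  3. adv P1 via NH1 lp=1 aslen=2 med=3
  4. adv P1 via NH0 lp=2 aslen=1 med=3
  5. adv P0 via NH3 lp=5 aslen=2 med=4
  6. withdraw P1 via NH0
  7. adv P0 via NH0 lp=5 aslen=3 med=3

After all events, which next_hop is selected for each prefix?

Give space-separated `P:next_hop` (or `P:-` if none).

Op 1: best P0=NH0 P1=-
Op 2: best P0=- P1=-
Op 3: best P0=- P1=NH1
Op 4: best P0=- P1=NH0
Op 5: best P0=NH3 P1=NH0
Op 6: best P0=NH3 P1=NH1
Op 7: best P0=NH3 P1=NH1

Answer: P0:NH3 P1:NH1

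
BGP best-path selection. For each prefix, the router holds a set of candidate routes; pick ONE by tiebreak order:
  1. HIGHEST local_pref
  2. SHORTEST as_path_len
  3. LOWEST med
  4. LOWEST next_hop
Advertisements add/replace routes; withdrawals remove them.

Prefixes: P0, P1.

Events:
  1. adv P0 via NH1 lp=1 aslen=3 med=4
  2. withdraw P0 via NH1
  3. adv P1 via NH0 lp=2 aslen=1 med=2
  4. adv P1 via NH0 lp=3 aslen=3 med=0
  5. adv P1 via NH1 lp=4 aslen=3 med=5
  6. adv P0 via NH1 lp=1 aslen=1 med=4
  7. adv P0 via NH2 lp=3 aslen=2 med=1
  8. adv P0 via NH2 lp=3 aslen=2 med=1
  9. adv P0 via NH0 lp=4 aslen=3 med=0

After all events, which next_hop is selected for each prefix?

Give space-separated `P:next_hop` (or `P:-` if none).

Answer: P0:NH0 P1:NH1

Derivation:
Op 1: best P0=NH1 P1=-
Op 2: best P0=- P1=-
Op 3: best P0=- P1=NH0
Op 4: best P0=- P1=NH0
Op 5: best P0=- P1=NH1
Op 6: best P0=NH1 P1=NH1
Op 7: best P0=NH2 P1=NH1
Op 8: best P0=NH2 P1=NH1
Op 9: best P0=NH0 P1=NH1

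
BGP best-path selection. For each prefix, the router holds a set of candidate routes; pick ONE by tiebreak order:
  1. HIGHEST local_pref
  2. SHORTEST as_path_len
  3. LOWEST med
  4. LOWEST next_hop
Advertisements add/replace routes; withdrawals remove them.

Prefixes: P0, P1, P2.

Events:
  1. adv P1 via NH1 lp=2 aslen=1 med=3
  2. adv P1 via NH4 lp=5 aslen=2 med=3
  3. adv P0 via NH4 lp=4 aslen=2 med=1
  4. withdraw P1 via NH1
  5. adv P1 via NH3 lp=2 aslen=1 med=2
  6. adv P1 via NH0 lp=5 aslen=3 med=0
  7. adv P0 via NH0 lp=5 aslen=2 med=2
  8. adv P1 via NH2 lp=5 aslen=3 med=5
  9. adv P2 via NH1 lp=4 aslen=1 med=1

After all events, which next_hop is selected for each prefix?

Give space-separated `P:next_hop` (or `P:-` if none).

Op 1: best P0=- P1=NH1 P2=-
Op 2: best P0=- P1=NH4 P2=-
Op 3: best P0=NH4 P1=NH4 P2=-
Op 4: best P0=NH4 P1=NH4 P2=-
Op 5: best P0=NH4 P1=NH4 P2=-
Op 6: best P0=NH4 P1=NH4 P2=-
Op 7: best P0=NH0 P1=NH4 P2=-
Op 8: best P0=NH0 P1=NH4 P2=-
Op 9: best P0=NH0 P1=NH4 P2=NH1

Answer: P0:NH0 P1:NH4 P2:NH1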